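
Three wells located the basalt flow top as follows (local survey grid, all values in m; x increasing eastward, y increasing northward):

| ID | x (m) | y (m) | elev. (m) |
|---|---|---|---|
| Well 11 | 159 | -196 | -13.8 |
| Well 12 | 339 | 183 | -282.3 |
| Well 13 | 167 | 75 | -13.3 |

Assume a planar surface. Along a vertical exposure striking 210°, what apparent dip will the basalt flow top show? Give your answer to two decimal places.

37.05°

Two edge vectors: Well 11→Well 12 = (180, 379, -268.5), Well 11→Well 13 = (8, 271, 0.5).
Normal n = (Well 11→Well 12) × (Well 11→Well 13) = (72953, -2238, 45748).
So ∂z/∂x = −n_x/n_z = −1.59467 and ∂z/∂y = −n_y/n_z = 0.04892.
Unit vector along 210° is (sin 210°, cos 210°) = (-0.5000, -0.8660).
Slope in that direction = a·(-0.5000) + b·(-0.8660) = 0.75497.
Apparent dip = arctan|0.75497| = 37.05° (true dip is 57.9°, so apparent ≤ true as expected).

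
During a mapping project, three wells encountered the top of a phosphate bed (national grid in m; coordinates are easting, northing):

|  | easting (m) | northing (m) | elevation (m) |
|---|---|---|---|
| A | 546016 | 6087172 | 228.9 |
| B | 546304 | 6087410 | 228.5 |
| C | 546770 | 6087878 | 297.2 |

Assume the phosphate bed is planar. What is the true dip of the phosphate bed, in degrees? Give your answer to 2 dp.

47.36°

Let the plane be z = a·easting + b·northing + c.
B−A: 288a + 238b = −0.4;  C−A: 754a + 706b = 68.3.
Solving gives a = −0.69265, b = 0.83649.
Gradient magnitude |∇z| = √(a² + b²) = √(0.47977 + 0.69971) = 1.08604.
True dip = arctan(1.08604) = 47.36°, dipping toward SE (azimuth ≈ 140°).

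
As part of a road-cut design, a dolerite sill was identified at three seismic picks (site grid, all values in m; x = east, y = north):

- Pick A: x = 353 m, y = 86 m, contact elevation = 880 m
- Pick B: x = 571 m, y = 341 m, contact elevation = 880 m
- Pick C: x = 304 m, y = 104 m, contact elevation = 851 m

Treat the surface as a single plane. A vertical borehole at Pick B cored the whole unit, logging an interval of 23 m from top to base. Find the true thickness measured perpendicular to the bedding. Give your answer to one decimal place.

19.8 m

Two edge vectors: Pick A→Pick B = (218, 255, 0), Pick A→Pick C = (-49, 18, -29).
Normal n = (Pick A→Pick B) × (Pick A→Pick C) = (-7395, 6322, 16419).
So ∂z/∂x = −n_x/n_z = 0.45039 and ∂z/∂y = −n_y/n_z = −0.38504.
|∇z| = √(a²+b²) = 0.59255, so dip δ = arctan(0.59255) = 30.65°.
True thickness = vertical thickness × cos δ = 23 × cos 30.65° = 19.8 m.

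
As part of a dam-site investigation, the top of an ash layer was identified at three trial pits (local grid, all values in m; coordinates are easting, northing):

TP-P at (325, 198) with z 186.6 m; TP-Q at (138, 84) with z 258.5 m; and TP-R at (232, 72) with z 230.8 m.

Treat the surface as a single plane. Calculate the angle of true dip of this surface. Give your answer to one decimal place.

18.4°

Let the plane be z = a·easting + b·northing + c.
TP-Q−TP-P: −187a − 114b = 71.9;  TP-R−TP-P: −93a − 126b = 44.2.
Solving gives a = −0.31023, b = −0.12181.
Gradient magnitude |∇z| = √(a² + b²) = √(0.09624 + 0.01484) = 0.33329.
True dip = arctan(0.33329) = 18.4°, dipping toward ENE (azimuth ≈ 069°).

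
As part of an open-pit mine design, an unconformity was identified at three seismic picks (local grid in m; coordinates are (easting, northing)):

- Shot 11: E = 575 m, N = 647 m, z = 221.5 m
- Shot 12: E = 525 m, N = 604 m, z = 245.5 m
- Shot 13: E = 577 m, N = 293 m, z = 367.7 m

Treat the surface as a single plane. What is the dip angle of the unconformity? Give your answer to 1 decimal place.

Two edge vectors: Shot 11→Shot 12 = (-50, -43, 24), Shot 11→Shot 13 = (2, -354, 146.2).
Normal n = (Shot 11→Shot 12) × (Shot 11→Shot 13) = (2209.4, 7358, 17786).
So ∂z/∂E = −n_x/n_z = −0.12422 and ∂z/∂N = −n_y/n_z = −0.41370.
Gradient magnitude |∇z| = √(a² + b²) = √(0.01543 + 0.17114) = 0.43194.
True dip = arctan(0.43194) = 23.4°, dipping toward NNE (azimuth ≈ 017°).

23.4°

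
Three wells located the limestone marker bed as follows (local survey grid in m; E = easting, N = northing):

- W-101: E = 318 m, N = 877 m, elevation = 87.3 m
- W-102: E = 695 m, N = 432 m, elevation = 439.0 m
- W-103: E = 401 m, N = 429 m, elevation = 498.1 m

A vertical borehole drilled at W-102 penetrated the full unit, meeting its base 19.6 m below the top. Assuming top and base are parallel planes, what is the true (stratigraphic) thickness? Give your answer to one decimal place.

Two edge vectors: W-101→W-102 = (377, -445, 351.7), W-101→W-103 = (83, -448, 410.8).
Normal n = (W-101→W-102) × (W-101→W-103) = (-25244.4, -125680.5, -131961).
So ∂z/∂E = −n_x/n_z = −0.19130 and ∂z/∂N = −n_y/n_z = −0.95241.
|∇z| = √(a²+b²) = 0.97143, so dip δ = arctan(0.97143) = 44.17°.
True thickness = vertical thickness × cos δ = 19.6 × cos 44.17° = 14.1 m.

14.1 m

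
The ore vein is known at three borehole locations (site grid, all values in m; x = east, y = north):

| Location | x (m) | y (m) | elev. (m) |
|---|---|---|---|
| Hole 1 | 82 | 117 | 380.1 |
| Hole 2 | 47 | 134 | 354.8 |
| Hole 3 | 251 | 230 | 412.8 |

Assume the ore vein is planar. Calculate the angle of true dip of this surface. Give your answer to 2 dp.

34.16°

Let the plane be z = a·x + b·y + c.
Hole 2−Hole 1: −35a + 17b = −25.3;  Hole 3−Hole 1: 169a + 113b = 32.7.
Solving gives a = 0.50012, b = −0.45858.
Gradient magnitude |∇z| = √(a² + b²) = √(0.25012 + 0.21030) = 0.67854.
True dip = arctan(0.67854) = 34.16°, dipping toward NW (azimuth ≈ 313°).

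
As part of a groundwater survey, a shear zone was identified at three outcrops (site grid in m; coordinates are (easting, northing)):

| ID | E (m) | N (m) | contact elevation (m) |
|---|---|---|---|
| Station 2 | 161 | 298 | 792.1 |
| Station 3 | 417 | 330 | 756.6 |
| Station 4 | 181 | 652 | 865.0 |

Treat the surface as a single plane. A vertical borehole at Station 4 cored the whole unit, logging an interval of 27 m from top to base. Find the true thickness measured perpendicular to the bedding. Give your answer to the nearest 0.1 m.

Let the plane be z = a·E + b·N + c.
Station 3−Station 2: 256a + 32b = −35.5;  Station 4−Station 2: 20a + 354b = 72.9.
Solving gives a = −0.16558, b = 0.21529.
|∇z| = √(a²+b²) = 0.27160, so dip δ = arctan(0.27160) = 15.19°.
True thickness = vertical thickness × cos δ = 27 × cos 15.19° = 26.1 m.

26.1 m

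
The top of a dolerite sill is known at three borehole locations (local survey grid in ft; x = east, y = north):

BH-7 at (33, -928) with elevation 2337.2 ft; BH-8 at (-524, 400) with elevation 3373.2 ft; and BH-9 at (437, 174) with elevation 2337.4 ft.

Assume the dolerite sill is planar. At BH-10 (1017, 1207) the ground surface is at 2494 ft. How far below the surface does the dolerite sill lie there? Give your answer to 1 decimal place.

Two edge vectors: BH-7→BH-8 = (-557, 1328, 1036), BH-7→BH-9 = (404, 1102, 0.2).
Normal n = (BH-7→BH-8) × (BH-7→BH-9) = (-1141406.4, 418655.4, -1150326).
So ∂z/∂x = −n_x/n_z = −0.992246 and ∂z/∂y = −n_y/n_z = 0.363945.
Intercept c from BH-7: 2337.2 + 32.74 + 337.74 = 2707.69.
At (1017, 1207): z_contact = −1009.11 + 439.28 + 2707.69 = 2137.85 ft.
Depth below ground = 2494 − 2137.85 = 356.1 ft.

356.1 ft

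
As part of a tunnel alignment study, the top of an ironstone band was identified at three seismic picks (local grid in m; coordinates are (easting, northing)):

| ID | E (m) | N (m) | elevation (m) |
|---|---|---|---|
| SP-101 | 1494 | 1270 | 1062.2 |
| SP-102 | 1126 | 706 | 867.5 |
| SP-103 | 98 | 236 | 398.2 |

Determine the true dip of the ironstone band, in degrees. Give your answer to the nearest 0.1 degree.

23.3°

Let the plane be z = a·E + b·N + c.
SP-102−SP-101: −368a − 564b = −194.7;  SP-103−SP-101: −1396a − 1034b = −664.
Solving gives a = 0.42567, b = 0.06747.
Gradient magnitude |∇z| = √(a² + b²) = √(0.18119 + 0.00455) = 0.43098.
True dip = arctan(0.43098) = 23.3°, dipping toward W (azimuth ≈ 261°).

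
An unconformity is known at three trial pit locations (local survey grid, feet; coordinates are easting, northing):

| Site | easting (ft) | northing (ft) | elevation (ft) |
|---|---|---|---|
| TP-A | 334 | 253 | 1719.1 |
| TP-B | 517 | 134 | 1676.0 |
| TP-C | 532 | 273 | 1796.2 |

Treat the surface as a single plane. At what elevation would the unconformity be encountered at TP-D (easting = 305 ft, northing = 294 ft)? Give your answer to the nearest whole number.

1744 ft

Let the plane be z = a·easting + b·northing + c.
TP-B−TP-A: 183a − 119b = −43.1;  TP-C−TP-A: 198a + 20b = 77.1.
Solving gives a = 0.30537, b = 0.83179.
Then c = 1719.1 − a·334 − b·253 = 1406.66.
At (305, 294): z = 93.1 + 244.5 + 1406.66 = 1744.3 ft.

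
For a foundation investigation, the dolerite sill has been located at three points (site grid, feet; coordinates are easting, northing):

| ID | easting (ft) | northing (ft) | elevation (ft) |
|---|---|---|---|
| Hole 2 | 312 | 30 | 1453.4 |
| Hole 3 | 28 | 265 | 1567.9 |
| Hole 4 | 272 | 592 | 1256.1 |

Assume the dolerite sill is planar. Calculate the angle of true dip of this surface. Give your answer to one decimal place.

Let the plane be z = a·easting + b·northing + c.
Hole 3−Hole 2: −284a + 235b = 114.5;  Hole 4−Hole 2: −40a + 562b = −197.3.
Solving gives a = −0.73707, b = −0.40353.
Gradient magnitude |∇z| = √(a² + b²) = √(0.54328 + 0.16284) = 0.84031.
True dip = arctan(0.84031) = 40.0°, dipping toward ENE (azimuth ≈ 061°).

40.0°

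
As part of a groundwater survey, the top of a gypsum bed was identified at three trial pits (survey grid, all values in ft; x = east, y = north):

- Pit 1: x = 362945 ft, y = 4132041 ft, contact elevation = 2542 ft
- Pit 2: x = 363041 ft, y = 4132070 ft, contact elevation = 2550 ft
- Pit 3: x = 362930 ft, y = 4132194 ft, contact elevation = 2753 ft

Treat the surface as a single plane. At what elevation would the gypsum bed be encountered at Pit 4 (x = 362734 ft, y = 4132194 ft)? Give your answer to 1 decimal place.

2816.4 ft

Let the plane be z = a·x + b·y + c.
Pit 2−Pit 1: 96a + 29b = 8;  Pit 3−Pit 1: −15a + 153b = 211.
Solving gives a = −0.323679164, b = 1.347351716.
Then c = 2542 − a·362945 − b·4132041 = −5447292.80.
At (362734, 4132194): z = −117409.4 + 5567518.7 − 5447292.80 = 2816.4 ft.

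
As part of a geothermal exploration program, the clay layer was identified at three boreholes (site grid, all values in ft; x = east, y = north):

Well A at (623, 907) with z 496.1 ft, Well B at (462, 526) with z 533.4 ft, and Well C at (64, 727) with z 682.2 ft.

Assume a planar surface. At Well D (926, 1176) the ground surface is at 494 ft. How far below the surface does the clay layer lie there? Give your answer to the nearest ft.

Let the plane be z = a·x + b·y + c.
Well B−Well A: −161a − 381b = 37.3;  Well C−Well A: −559a − 180b = 186.1.
Solving gives a = −0.34886, b = 0.04952.
Then c = 496.1 − a·623 − b·907 = 668.53.
At (926, 1176): z_contact = −323.0 + 58.2 + 668.53 = 403.7 ft.
Depth below ground = 494 − 403.7 = 90 ft.

90 ft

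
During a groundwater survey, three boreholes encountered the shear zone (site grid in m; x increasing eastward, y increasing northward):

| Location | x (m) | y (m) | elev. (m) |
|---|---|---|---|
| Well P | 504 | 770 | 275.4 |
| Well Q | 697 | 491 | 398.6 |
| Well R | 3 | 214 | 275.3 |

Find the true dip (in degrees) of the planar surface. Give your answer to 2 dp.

Let the plane be z = a·x + b·y + c.
Well Q−Well P: 193a − 279b = 123.2;  Well R−Well P: −501a − 556b = −0.1.
Solving gives a = 0.27734, b = −0.24973.
Gradient magnitude |∇z| = √(a² + b²) = √(0.07692 + 0.06236) = 0.37320.
True dip = arctan(0.37320) = 20.47°, dipping toward NW (azimuth ≈ 312°).

20.47°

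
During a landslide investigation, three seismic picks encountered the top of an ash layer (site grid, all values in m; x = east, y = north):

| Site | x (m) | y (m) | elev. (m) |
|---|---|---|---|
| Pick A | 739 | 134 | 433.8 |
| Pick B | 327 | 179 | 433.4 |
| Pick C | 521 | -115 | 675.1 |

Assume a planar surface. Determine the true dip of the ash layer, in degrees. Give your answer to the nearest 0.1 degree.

Two edge vectors: Pick A→Pick B = (-412, 45, -0.4), Pick A→Pick C = (-218, -249, 241.3).
Normal n = (Pick A→Pick B) × (Pick A→Pick C) = (10758.9, 99502.8, 112398).
So ∂z/∂x = −n_x/n_z = −0.09572 and ∂z/∂y = −n_y/n_z = −0.88527.
Gradient magnitude |∇z| = √(a² + b²) = √(0.00916 + 0.78371) = 0.89043.
True dip = arctan(0.89043) = 41.7°, dipping toward N (azimuth ≈ 006°).

41.7°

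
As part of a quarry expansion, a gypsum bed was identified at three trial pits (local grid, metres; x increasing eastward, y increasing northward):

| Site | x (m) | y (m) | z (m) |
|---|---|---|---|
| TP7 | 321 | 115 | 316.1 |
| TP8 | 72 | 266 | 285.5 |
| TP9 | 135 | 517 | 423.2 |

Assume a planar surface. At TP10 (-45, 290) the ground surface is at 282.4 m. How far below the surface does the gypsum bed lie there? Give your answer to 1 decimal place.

32.4 m

Let the plane be z = a·x + b·y + c.
TP8−TP7: −249a + 151b = −30.6;  TP9−TP7: −186a + 402b = 107.1.
Solving gives a = 0.39540, b = 0.44936.
Then c = 316.1 − a·321 − b·115 = 137.50.
At (-45, 290): z_contact = −17.79 + 130.32 + 137.50 = 250.02 m.
Depth below ground = 282.4 − 250.02 = 32.4 m.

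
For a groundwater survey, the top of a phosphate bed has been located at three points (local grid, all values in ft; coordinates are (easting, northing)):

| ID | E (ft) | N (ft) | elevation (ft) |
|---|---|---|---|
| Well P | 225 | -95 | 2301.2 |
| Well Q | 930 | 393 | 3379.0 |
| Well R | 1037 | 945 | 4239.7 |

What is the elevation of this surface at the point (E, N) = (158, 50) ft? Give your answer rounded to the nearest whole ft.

2478 ft

Let the plane be z = a·E + b·N + c.
Well Q−Well P: 705a + 488b = 1077.8;  Well R−Well P: 812a + 1040b = 1938.5.
Solving gives a = 0.51915, b = 1.45861.
Then c = 2301.2 − a·225 − b·-95 = 2322.96.
At (158, 50): z = 82.0 + 72.9 + 2322.96 = 2477.9 ft.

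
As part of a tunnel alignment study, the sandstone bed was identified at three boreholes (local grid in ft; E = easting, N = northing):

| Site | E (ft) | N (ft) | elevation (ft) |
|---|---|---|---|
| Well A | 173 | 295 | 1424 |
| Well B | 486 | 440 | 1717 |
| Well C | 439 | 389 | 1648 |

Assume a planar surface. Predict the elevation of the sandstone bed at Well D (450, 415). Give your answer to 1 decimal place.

Two edge vectors: Well A→Well B = (313, 145, 293), Well A→Well C = (266, 94, 224).
Normal n = (Well A→Well B) × (Well A→Well C) = (4938, 7826, -9148).
So ∂z/∂E = −n_x/n_z = 0.53979 and ∂z/∂N = −n_y/n_z = 0.85549.
Intercept c from Well A: 1424 − 93.38 − 252.37 = 1078.25.
At (450, 415): z = 242.9 + 355.0 + 1078.25 = 1676.2 ft.

1676.2 ft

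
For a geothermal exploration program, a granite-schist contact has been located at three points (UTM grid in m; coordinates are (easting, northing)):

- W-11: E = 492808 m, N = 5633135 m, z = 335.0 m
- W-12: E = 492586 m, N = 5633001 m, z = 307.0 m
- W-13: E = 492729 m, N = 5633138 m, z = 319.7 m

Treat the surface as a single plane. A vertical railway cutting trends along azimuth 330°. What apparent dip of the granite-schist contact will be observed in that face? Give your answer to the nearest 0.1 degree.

Two edge vectors: W-11→W-12 = (-222, -134, -28), W-11→W-13 = (-79, 3, -15.3).
Normal n = (W-11→W-12) × (W-11→W-13) = (2134.2, -1184.6, -11252).
So ∂z/∂E = −n_x/n_z = 0.18967 and ∂z/∂N = −n_y/n_z = −0.10528.
Unit vector along 330° is (sin 330°, cos 330°) = (-0.5000, 0.8660).
Slope in that direction = a·(-0.5000) + b·(0.8660) = −0.18601.
Apparent dip = arctan|0.18601| = 10.5° (true dip is 12.2°, so apparent ≤ true as expected).

10.5°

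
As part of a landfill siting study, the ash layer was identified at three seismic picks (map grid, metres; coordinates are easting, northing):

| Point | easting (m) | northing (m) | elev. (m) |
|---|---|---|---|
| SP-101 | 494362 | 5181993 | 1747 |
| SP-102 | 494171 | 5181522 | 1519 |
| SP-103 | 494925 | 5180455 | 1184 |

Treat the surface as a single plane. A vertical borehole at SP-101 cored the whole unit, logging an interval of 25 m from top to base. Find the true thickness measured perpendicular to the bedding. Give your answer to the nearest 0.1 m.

Let the plane be z = a·easting + b·northing + c.
SP-102−SP-101: −191a − 471b = −228;  SP-103−SP-101: 563a − 1538b = −563.
Solving gives a = 0.15295, b = 0.42205.
|∇z| = √(a²+b²) = 0.44891, so dip δ = arctan(0.44891) = 24.18°.
True thickness = vertical thickness × cos δ = 25 × cos 24.18° = 22.8 m.

22.8 m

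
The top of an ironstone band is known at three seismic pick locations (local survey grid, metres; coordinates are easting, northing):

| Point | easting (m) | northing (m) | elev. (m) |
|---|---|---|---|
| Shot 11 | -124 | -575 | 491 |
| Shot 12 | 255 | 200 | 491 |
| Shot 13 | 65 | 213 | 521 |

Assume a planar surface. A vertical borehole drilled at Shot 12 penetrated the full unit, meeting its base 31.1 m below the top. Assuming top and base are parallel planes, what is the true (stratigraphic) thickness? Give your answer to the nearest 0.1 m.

Let the plane be z = a·easting + b·northing + c.
Shot 12−Shot 11: 379a + 775b = 0;  Shot 13−Shot 11: 189a + 788b = 30.
Solving gives a = −0.15278, b = 0.07472.
|∇z| = √(a²+b²) = 0.17007, so dip δ = arctan(0.17007) = 9.65°.
True thickness = vertical thickness × cos δ = 31.1 × cos 9.65° = 30.7 m.

30.7 m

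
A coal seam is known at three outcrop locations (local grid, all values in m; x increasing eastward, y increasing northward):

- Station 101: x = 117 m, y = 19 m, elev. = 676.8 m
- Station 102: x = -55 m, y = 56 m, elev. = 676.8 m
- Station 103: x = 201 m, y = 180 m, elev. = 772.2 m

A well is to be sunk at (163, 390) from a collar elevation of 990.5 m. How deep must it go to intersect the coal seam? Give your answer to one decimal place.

Let the plane be z = a·x + b·y + c.
Station 102−Station 101: −172a + 37b = 0;  Station 103−Station 101: 84a + 161b = 95.4.
Solving gives a = 0.11460, b = 0.53275.
Then c = 676.8 − a·117 − b·19 = 653.27.
At (163, 390): z_contact = 18.68 + 207.77 + 653.27 = 879.72 m.
Depth below ground = 990.5 − 879.72 = 110.8 m.

110.8 m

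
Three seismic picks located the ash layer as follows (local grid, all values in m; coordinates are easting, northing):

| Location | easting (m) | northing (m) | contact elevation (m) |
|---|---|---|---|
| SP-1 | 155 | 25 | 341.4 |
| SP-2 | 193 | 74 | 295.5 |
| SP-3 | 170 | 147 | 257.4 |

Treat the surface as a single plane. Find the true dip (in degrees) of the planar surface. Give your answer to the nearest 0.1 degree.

36.7°

Two edge vectors: SP-1→SP-2 = (38, 49, -45.9), SP-1→SP-3 = (15, 122, -84).
Normal n = (SP-1→SP-2) × (SP-1→SP-3) = (1483.8, 2503.5, 3901).
So ∂z/∂easting = −n_x/n_z = −0.38036 and ∂z/∂northing = −n_y/n_z = −0.64176.
Gradient magnitude |∇z| = √(a² + b²) = √(0.14468 + 0.41185) = 0.74601.
True dip = arctan(0.74601) = 36.7°, dipping toward NNE (azimuth ≈ 031°).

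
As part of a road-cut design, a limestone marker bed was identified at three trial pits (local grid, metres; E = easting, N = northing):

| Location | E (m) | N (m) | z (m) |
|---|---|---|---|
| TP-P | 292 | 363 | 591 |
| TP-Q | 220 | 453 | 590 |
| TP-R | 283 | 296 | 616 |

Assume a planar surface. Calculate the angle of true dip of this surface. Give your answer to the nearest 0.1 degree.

Let the plane be z = a·E + b·N + c.
TP-Q−TP-P: −72a + 90b = −1;  TP-R−TP-P: −9a − 67b = 25.
Solving gives a = −0.38747, b = −0.32109.
Gradient magnitude |∇z| = √(a² + b²) = √(0.15013 + 0.10310) = 0.50322.
True dip = arctan(0.50322) = 26.7°, dipping toward NE (azimuth ≈ 050°).

26.7°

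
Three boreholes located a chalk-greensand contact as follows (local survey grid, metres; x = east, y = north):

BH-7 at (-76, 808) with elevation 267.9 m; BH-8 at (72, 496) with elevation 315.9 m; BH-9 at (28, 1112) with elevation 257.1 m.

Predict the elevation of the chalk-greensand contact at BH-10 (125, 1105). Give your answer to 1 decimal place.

271.8 m

Two edge vectors: BH-7→BH-8 = (148, -312, 48), BH-7→BH-9 = (104, 304, -10.8).
Normal n = (BH-7→BH-8) × (BH-7→BH-9) = (-11222.4, 6590.4, 77440).
So ∂z/∂x = −n_x/n_z = 0.144917 and ∂z/∂y = −n_y/n_z = −0.085103.
Intercept c from BH-7: 267.9 + 11.01 + 68.76 = 347.68.
At (125, 1105): z = 18.1 − 94.0 + 347.68 = 271.8 m.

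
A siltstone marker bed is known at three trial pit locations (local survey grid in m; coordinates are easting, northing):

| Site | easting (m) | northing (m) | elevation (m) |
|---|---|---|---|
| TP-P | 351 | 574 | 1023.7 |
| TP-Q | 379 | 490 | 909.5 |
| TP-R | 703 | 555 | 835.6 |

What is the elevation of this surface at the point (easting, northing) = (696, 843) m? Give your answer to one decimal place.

1185.4 m

Two edge vectors: TP-P→TP-Q = (28, -84, -114.2), TP-P→TP-R = (352, -19, -188.1).
Normal n = (TP-P→TP-Q) × (TP-P→TP-R) = (13630.6, -34931.6, 29036).
So ∂z/∂easting = −n_x/n_z = −0.46944 and ∂z/∂northing = −n_y/n_z = 1.20304.
Intercept c from TP-P: 1023.7 + 164.77 − 690.55 = 497.93.
At (696, 843): z = −326.7 + 1014.2 + 497.93 = 1185.4 m.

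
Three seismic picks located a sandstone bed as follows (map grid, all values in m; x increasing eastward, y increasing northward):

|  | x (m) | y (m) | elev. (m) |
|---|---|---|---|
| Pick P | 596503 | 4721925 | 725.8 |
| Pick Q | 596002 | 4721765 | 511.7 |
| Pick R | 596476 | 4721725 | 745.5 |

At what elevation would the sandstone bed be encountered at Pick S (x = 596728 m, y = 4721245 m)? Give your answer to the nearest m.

Two edge vectors: Pick P→Pick Q = (-501, -160, -214.1), Pick P→Pick R = (-27, -200, 19.7).
Normal n = (Pick P→Pick Q) × (Pick P→Pick R) = (-45972, 15650.4, 95880).
So ∂z/∂x = −n_x/n_z = 0.47947434 and ∂z/∂y = −n_y/n_z = −0.16322904.
Intercept c from Pick P: 725.8 − 286007.88 + 770755.27 = 485473.18.
At (596728, 4721245): z = 286115.8 − 770644.3 + 485473.18 = 944.7 m.

945 m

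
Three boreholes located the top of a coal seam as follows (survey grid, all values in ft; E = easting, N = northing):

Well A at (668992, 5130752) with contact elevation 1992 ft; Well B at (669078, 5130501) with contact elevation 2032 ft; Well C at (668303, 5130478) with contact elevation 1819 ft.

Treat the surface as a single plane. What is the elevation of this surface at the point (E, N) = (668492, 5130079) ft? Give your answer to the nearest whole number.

1897 ft

Let the plane be z = a·E + b·N + c.
Well B−Well A: 86a − 251b = 40;  Well C−Well A: −689a − 274b = −173.
Solving gives a = 0.27675404, b = −0.06453845.
Then c = 1992 − a·668992 − b·5130752 = 147976.56.
At (668492, 5130079): z = 185007.9 − 331087.4 + 147976.56 = 1897.1 ft.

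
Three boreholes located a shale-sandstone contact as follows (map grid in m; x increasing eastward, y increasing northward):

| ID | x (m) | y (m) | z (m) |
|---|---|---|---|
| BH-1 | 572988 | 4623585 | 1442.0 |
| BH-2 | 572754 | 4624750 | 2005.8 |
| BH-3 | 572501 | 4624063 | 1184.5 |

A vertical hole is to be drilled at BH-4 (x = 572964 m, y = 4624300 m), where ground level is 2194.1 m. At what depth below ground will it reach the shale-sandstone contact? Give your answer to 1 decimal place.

256.5 m

Let the plane be z = a·x + b·y + c.
BH-2−BH-1: −234a + 1165b = 563.8;  BH-3−BH-1: −487a + 478b = −257.5.
Solving gives a = 1.250230844, b = 0.735067826.
Then c = 1442 − a·572988 − b·4623585 = −4113573.85.
At (572964, 4624300): z_contact = 716337.27 + 3399174.15 − 4113573.85 = 1937.57 m.
Depth below ground = 2194.1 − 1937.57 = 256.5 m.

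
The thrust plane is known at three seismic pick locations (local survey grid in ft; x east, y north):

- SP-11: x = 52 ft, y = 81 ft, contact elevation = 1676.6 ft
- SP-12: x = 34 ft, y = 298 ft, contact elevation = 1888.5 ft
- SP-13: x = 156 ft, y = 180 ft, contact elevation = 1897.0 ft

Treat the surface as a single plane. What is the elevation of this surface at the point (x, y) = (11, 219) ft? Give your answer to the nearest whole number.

1779 ft

Let the plane be z = a·x + b·y + c.
SP-12−SP-11: −18a + 217b = 211.9;  SP-13−SP-11: 104a + 99b = 220.4.
Solving gives a = 1.10262, b = 1.06796.
Then c = 1676.6 − a·52 − b·81 = 1532.76.
At (11, 219): z = 12.1 + 233.9 + 1532.76 = 1778.8 ft.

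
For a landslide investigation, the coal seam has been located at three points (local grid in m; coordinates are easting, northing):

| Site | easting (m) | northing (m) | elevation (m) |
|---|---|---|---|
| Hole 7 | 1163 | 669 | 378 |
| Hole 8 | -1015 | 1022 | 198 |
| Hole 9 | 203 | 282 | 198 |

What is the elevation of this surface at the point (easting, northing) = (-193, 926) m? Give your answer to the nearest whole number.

Let the plane be z = a·easting + b·northing + c.
Hole 8−Hole 7: −2178a + 353b = −180;  Hole 9−Hole 7: −960a − 387b = −180.
Solving gives a = 0.11271, b = 0.18552.
Then c = 378 − a·1163 − b·669 = 122.80.
At (-193, 926): z = −21.8 + 171.8 + 122.80 = 272.8 m.

273 m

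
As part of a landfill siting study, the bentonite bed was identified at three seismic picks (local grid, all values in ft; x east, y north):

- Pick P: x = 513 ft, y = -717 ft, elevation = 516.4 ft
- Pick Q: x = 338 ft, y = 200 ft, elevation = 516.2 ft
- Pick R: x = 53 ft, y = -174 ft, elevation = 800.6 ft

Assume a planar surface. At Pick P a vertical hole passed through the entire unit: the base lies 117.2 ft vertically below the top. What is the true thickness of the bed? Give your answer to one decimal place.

Two edge vectors: Pick P→Pick Q = (-175, 917, -0.2), Pick P→Pick R = (-460, 543, 284.2).
Normal n = (Pick P→Pick Q) × (Pick P→Pick R) = (260720, 49827, 326795).
So ∂z/∂x = −n_x/n_z = −0.79781 and ∂z/∂y = −n_y/n_z = −0.15247.
|∇z| = √(a²+b²) = 0.81225, so dip δ = arctan(0.81225) = 39.09°.
True thickness = vertical thickness × cos δ = 117.2 × cos 39.09° = 91.0 ft.

91.0 ft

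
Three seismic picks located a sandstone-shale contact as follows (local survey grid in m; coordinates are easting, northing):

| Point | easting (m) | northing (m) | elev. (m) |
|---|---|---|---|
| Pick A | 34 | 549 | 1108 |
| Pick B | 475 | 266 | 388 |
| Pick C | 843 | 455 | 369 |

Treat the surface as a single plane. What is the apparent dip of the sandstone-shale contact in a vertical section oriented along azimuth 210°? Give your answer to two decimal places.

38.94°

Two edge vectors: Pick A→Pick B = (441, -283, -720), Pick A→Pick C = (809, -94, -739).
Normal n = (Pick A→Pick B) × (Pick A→Pick C) = (141457, -256581, 187493).
So ∂z/∂easting = −n_x/n_z = −0.75447 and ∂z/∂northing = −n_y/n_z = 1.36848.
Unit vector along 210° is (sin 210°, cos 210°) = (-0.5000, -0.8660).
Slope in that direction = a·(-0.5000) + b·(-0.8660) = −0.80791.
Apparent dip = arctan|0.80791| = 38.94° (true dip is 57.4°, so apparent ≤ true as expected).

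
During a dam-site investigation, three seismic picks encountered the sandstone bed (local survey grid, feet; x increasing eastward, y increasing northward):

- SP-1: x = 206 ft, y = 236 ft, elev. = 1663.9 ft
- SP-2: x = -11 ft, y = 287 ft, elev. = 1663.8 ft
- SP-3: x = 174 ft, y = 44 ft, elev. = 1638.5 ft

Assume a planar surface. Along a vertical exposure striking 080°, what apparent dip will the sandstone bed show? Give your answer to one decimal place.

3.0°

Two edge vectors: SP-1→SP-2 = (-217, 51, -0.1), SP-1→SP-3 = (-32, -192, -25.4).
Normal n = (SP-1→SP-2) × (SP-1→SP-3) = (-1314.6, -5508.6, 43296).
So ∂z/∂x = −n_x/n_z = 0.03036 and ∂z/∂y = −n_y/n_z = 0.12723.
Unit vector along 080° is (sin 80°, cos 80°) = (0.9848, 0.1736).
Slope in that direction = a·(0.9848) + b·(0.1736) = 0.05200.
Apparent dip = arctan|0.05200| = 3.0° (true dip is 7.5°, so apparent ≤ true as expected).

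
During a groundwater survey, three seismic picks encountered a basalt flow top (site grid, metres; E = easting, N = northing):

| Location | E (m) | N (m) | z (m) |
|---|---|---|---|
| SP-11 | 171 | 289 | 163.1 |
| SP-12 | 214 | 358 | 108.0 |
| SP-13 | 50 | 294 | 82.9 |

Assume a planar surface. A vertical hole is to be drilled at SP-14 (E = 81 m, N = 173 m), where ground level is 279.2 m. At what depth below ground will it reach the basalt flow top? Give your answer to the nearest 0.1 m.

34.3 m

Let the plane be z = a·E + b·N + c.
SP-12−SP-11: 43a + 69b = −55.1;  SP-13−SP-11: −121a + 5b = −80.2.
Solving gives a = 0.61400, b = −1.18119.
Then c = 163.1 − a·171 − b·289 = 399.47.
At (81, 173): z_contact = 49.73 − 204.35 + 399.47 = 244.86 m.
Depth below ground = 279.2 − 244.86 = 34.3 m.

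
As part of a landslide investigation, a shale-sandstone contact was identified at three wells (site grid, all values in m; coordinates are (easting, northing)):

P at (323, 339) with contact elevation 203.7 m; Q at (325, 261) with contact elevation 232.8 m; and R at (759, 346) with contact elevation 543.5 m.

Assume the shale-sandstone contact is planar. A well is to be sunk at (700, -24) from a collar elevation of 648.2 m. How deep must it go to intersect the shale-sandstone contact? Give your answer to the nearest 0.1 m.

20.4 m

Let the plane be z = a·E + b·N + c.
Q−P: 2a − 78b = 29.1;  R−P: 436a + 7b = 339.8.
Solving gives a = 0.78502, b = −0.35295.
Then c = 203.7 − a·323 − b·339 = 69.79.
At (700, -24): z_contact = 549.52 + 8.47 + 69.79 = 627.77 m.
Depth below ground = 648.2 − 627.77 = 20.4 m.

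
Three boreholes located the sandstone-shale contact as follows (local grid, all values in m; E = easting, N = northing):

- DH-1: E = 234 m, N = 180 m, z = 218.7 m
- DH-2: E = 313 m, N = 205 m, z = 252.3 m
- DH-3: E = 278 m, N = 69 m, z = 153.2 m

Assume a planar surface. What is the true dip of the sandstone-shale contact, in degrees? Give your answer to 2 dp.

35.25°

Two edge vectors: DH-1→DH-2 = (79, 25, 33.6), DH-1→DH-3 = (44, -111, -65.5).
Normal n = (DH-1→DH-2) × (DH-1→DH-3) = (2092.1, 6652.9, -9869).
So ∂z/∂E = −n_x/n_z = 0.21199 and ∂z/∂N = −n_y/n_z = 0.67412.
Gradient magnitude |∇z| = √(a² + b²) = √(0.04494 + 0.45444) = 0.70667.
True dip = arctan(0.70667) = 35.25°, dipping toward SSW (azimuth ≈ 197°).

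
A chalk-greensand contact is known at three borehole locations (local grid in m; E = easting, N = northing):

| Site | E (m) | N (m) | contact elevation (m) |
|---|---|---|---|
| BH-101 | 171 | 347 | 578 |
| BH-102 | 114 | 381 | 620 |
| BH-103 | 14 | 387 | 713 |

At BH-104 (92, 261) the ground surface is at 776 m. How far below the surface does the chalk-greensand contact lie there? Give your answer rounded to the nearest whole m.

92 m

Two edge vectors: BH-101→BH-102 = (-57, 34, 42), BH-101→BH-103 = (-157, 40, 135).
Normal n = (BH-101→BH-102) × (BH-101→BH-103) = (2910, 1101, 3058).
So ∂z/∂E = −n_x/n_z = −0.95160 and ∂z/∂N = −n_y/n_z = −0.36004.
Intercept c from BH-101: 578 + 162.72 + 124.93 = 865.66.
At (92, 261): z_contact = −87.5 − 94.0 + 865.66 = 684.1 m.
Depth below ground = 776 − 684.1 = 92 m.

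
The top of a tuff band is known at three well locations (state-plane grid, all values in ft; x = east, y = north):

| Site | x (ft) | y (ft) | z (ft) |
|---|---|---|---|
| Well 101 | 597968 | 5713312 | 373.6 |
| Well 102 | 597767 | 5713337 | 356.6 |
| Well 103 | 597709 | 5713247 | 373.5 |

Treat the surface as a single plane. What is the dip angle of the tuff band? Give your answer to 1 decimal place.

13.0°

Two edge vectors: Well 101→Well 102 = (-201, 25, -17), Well 101→Well 103 = (-259, -65, -0.1).
Normal n = (Well 101→Well 102) × (Well 101→Well 103) = (-1107.5, 4382.9, 19540).
So ∂z/∂x = −n_x/n_z = 0.05668 and ∂z/∂y = −n_y/n_z = −0.22430.
Gradient magnitude |∇z| = √(a² + b²) = √(0.00321 + 0.05031) = 0.23135.
True dip = arctan(0.23135) = 13.0°, dipping toward NNW (azimuth ≈ 346°).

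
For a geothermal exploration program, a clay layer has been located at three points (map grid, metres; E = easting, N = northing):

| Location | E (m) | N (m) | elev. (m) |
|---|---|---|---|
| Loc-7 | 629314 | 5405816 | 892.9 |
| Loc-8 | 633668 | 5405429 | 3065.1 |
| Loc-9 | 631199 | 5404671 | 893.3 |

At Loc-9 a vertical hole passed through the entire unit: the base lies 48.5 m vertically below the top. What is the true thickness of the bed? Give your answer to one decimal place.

32.2 m

Two edge vectors: Loc-7→Loc-8 = (4354, -387, 2172.2), Loc-7→Loc-9 = (1885, -1145, 0.4).
Normal n = (Loc-7→Loc-8) × (Loc-7→Loc-9) = (2487014.2, 4092855.4, -4255835).
So ∂z/∂E = −n_x/n_z = 0.58438 and ∂z/∂N = −n_y/n_z = 0.96170.
|∇z| = √(a²+b²) = 1.12533, so dip δ = arctan(1.12533) = 48.37°.
True thickness = vertical thickness × cos δ = 48.5 × cos 48.37° = 32.2 m.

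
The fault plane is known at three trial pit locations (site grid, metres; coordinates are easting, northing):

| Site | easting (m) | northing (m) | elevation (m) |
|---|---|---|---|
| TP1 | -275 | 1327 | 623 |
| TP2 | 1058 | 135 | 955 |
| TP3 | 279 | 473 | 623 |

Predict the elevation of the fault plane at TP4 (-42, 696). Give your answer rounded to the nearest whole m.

Two edge vectors: TP1→TP2 = (1333, -1192, 332), TP1→TP3 = (554, -854, 0).
Normal n = (TP1→TP2) × (TP1→TP3) = (283528, 183928, -478014).
So ∂z/∂easting = −n_x/n_z = 0.59314 and ∂z/∂northing = −n_y/n_z = 0.38478.
Intercept c from TP1: 623 + 163.11 − 510.60 = 275.52.
At (-42, 696): z = −24.9 + 267.8 + 275.52 = 518.4 m.

518 m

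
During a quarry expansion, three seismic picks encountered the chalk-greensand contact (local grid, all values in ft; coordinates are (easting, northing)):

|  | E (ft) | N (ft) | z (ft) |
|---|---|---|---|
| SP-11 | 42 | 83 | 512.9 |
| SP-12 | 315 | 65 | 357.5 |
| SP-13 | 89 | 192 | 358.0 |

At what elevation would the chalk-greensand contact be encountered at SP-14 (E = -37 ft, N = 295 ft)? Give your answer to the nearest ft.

321 ft

Two edge vectors: SP-11→SP-12 = (273, -18, -155.4), SP-11→SP-13 = (47, 109, -154.9).
Normal n = (SP-11→SP-12) × (SP-11→SP-13) = (19726.8, 34983.9, 30603).
So ∂z/∂E = −n_x/n_z = −0.64460 and ∂z/∂N = −n_y/n_z = −1.14315.
Intercept c from SP-11: 512.9 + 27.07 + 94.88 = 634.86.
At (-37, 295): z = 23.9 − 337.2 + 634.86 = 321.5 ft.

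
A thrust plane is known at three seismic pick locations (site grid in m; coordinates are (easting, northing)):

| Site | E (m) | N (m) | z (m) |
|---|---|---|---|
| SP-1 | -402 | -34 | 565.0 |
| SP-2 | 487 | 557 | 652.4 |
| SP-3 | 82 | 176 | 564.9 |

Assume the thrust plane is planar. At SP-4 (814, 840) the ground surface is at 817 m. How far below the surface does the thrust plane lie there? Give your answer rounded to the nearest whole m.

104 m

Let the plane be z = a·E + b·N + c.
SP-2−SP-1: 889a + 591b = 87.4;  SP-3−SP-1: 484a + 210b = −0.1.
Solving gives a = −0.18533, b = 0.42666.
Then c = 565 − a·-402 − b·-34 = 505.00.
At (814, 840): z_contact = −150.9 + 358.4 + 505.00 = 712.5 m.
Depth below ground = 817 − 712.5 = 104 m.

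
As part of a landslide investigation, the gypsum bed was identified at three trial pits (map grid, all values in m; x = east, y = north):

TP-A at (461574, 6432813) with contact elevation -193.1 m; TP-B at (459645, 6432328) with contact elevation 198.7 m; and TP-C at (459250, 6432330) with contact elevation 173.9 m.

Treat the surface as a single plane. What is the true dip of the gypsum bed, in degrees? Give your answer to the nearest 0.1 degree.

Two edge vectors: TP-A→TP-B = (-1929, -485, 391.8), TP-A→TP-C = (-2324, -483, 367).
Normal n = (TP-A→TP-B) × (TP-A→TP-C) = (11244.4, -202600.2, -195433).
So ∂z/∂x = −n_x/n_z = 0.05754 and ∂z/∂y = −n_y/n_z = −1.03667.
Gradient magnitude |∇z| = √(a² + b²) = √(0.00331 + 1.07469) = 1.03827.
True dip = arctan(1.03827) = 46.1°, dipping toward N (azimuth ≈ 357°).

46.1°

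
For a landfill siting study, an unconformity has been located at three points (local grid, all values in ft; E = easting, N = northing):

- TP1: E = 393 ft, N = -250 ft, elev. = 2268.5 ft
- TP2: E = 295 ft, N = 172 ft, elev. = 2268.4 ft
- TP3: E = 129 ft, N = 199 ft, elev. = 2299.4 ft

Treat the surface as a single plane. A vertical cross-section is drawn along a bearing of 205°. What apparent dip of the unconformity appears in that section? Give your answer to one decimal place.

7.0°

Let the plane be z = a·E + b·N + c.
TP2−TP1: −98a + 422b = −0.1;  TP3−TP1: −264a + 449b = 30.9.
Solving gives a = −0.19412, b = −0.04532.
Unit vector along 205° is (sin 205°, cos 205°) = (-0.4226, -0.9063).
Slope in that direction = a·(-0.4226) + b·(-0.9063) = 0.12311.
Apparent dip = arctan|0.12311| = 7.0° (true dip is 11.3°, so apparent ≤ true as expected).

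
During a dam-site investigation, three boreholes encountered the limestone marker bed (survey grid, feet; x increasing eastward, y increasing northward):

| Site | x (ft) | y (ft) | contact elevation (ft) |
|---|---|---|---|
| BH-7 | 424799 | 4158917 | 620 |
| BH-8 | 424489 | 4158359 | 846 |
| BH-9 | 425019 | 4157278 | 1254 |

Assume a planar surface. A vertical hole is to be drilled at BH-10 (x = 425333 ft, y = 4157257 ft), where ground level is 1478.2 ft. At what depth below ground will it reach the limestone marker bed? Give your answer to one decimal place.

Let the plane be z = a·x + b·y + c.
BH-8−BH-7: −310a − 558b = 226;  BH-9−BH-7: 220a − 1639b = 634.
Solving gives a = −0.026380281, b = −0.390362210.
Then c = 620 − a·424799 − b·4158917 = 1635310.35.
At (425333, 4157257): z_contact = −11220.40 − 1622836.03 + 1635310.35 = 1253.91 ft.
Depth below ground = 1478.2 − 1253.91 = 224.3 ft.

224.3 ft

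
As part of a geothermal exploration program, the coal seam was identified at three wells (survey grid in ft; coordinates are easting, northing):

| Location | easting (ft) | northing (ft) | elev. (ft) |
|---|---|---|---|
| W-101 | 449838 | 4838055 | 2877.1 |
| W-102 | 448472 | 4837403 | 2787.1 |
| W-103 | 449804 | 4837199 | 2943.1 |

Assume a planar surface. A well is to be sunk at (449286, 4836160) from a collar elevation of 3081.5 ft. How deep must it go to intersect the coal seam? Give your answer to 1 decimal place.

Two edge vectors: W-101→W-102 = (-1366, -652, -90), W-101→W-103 = (-34, -856, 66).
Normal n = (W-101→W-102) × (W-101→W-103) = (-120072, 93216, 1147128).
So ∂z/∂easting = −n_x/n_z = 0.104671841 and ∂z/∂northing = −n_y/n_z = −0.081260330.
Intercept c from W-101: 2877.1 − 47085.37 + 393141.95 = 348933.67.
At (449286, 4836160): z_contact = 47027.59 − 392987.96 + 348933.67 = 2973.31 ft.
Depth below ground = 3081.5 − 2973.31 = 108.2 ft.

108.2 ft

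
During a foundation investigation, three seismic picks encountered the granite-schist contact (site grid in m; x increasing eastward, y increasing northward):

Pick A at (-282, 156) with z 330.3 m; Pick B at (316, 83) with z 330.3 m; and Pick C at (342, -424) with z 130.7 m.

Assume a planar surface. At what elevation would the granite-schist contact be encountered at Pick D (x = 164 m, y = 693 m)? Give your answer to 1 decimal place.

Let the plane be z = a·x + b·y + c.
Pick B−Pick A: 598a − 73b = 0;  Pick C−Pick A: 624a − 580b = −199.6.
Solving gives a = 0.04836, b = 0.39617.
Then c = 330.3 − a·-282 − b·156 = 282.14.
At (164, 693): z = 7.9 + 274.5 + 282.14 = 564.6 m.

564.6 m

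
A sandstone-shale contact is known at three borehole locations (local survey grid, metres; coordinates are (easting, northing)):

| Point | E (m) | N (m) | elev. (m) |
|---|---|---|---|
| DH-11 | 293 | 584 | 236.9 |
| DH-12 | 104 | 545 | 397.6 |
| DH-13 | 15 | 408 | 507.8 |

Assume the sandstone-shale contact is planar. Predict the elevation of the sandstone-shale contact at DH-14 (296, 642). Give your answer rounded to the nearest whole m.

218 m

Two edge vectors: DH-11→DH-12 = (-189, -39, 160.7), DH-11→DH-13 = (-278, -176, 270.9).
Normal n = (DH-11→DH-12) × (DH-11→DH-13) = (17718.1, 6525.5, 22422).
So ∂z/∂E = −n_x/n_z = −0.79021 and ∂z/∂N = −n_y/n_z = −0.29103.
Intercept c from DH-11: 236.9 + 231.53 + 169.96 = 638.39.
At (296, 642): z = −233.9 − 186.8 + 638.39 = 217.6 m.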